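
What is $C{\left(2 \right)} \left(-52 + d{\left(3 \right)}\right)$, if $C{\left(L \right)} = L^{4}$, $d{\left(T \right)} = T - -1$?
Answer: $-768$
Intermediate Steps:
$d{\left(T \right)} = 1 + T$ ($d{\left(T \right)} = T + 1 = 1 + T$)
$C{\left(2 \right)} \left(-52 + d{\left(3 \right)}\right) = 2^{4} \left(-52 + \left(1 + 3\right)\right) = 16 \left(-52 + 4\right) = 16 \left(-48\right) = -768$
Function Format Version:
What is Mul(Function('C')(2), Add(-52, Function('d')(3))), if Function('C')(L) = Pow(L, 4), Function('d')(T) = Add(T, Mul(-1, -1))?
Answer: -768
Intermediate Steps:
Function('d')(T) = Add(1, T) (Function('d')(T) = Add(T, 1) = Add(1, T))
Mul(Function('C')(2), Add(-52, Function('d')(3))) = Mul(Pow(2, 4), Add(-52, Add(1, 3))) = Mul(16, Add(-52, 4)) = Mul(16, -48) = -768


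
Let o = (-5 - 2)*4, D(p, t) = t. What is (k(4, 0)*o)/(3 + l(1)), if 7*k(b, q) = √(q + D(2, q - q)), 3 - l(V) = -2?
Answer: 0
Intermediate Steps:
l(V) = 5 (l(V) = 3 - 1*(-2) = 3 + 2 = 5)
k(b, q) = √q/7 (k(b, q) = √(q + (q - q))/7 = √(q + 0)/7 = √q/7)
o = -28 (o = -7*4 = -28)
(k(4, 0)*o)/(3 + l(1)) = ((√0/7)*(-28))/(3 + 5) = (((⅐)*0)*(-28))/8 = (0*(-28))*(⅛) = 0*(⅛) = 0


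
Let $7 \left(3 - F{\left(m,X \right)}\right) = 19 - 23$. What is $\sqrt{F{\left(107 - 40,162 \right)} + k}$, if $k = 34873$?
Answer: $\frac{2 \sqrt{427238}}{7} \approx 186.75$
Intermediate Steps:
$F{\left(m,X \right)} = \frac{25}{7}$ ($F{\left(m,X \right)} = 3 - \frac{19 - 23}{7} = 3 - - \frac{4}{7} = 3 + \frac{4}{7} = \frac{25}{7}$)
$\sqrt{F{\left(107 - 40,162 \right)} + k} = \sqrt{\frac{25}{7} + 34873} = \sqrt{\frac{244136}{7}} = \frac{2 \sqrt{427238}}{7}$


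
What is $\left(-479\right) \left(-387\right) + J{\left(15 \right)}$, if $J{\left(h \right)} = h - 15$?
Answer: $185373$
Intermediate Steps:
$J{\left(h \right)} = -15 + h$
$\left(-479\right) \left(-387\right) + J{\left(15 \right)} = \left(-479\right) \left(-387\right) + \left(-15 + 15\right) = 185373 + 0 = 185373$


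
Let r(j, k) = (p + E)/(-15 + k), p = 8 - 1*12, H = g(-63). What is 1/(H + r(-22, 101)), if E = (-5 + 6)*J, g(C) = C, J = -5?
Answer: -86/5427 ≈ -0.015847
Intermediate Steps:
E = -5 (E = (-5 + 6)*(-5) = 1*(-5) = -5)
H = -63
p = -4 (p = 8 - 12 = -4)
r(j, k) = -9/(-15 + k) (r(j, k) = (-4 - 5)/(-15 + k) = -9/(-15 + k))
1/(H + r(-22, 101)) = 1/(-63 - 9/(-15 + 101)) = 1/(-63 - 9/86) = 1/(-5427/86) = -86/5427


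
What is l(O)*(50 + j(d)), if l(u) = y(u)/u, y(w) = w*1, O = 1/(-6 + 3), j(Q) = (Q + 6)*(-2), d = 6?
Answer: 26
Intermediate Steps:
j(Q) = -12 - 2*Q (j(Q) = (6 + Q)*(-2) = -12 - 2*Q)
O = -⅓ (O = 1/(-3) = -⅓ ≈ -0.33333)
y(w) = w
l(u) = 1 (l(u) = u/u = 1)
l(O)*(50 + j(d)) = 1*(50 + (-12 - 2*6)) = 1*(50 + (-12 - 12)) = 1*(50 - 24) = 1*26 = 26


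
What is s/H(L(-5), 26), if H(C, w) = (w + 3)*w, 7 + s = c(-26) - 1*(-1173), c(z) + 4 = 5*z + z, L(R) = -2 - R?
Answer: 503/377 ≈ 1.3342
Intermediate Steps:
c(z) = -4 + 6*z (c(z) = -4 + (5*z + z) = -4 + 6*z)
s = 1006 (s = -7 + ((-4 + 6*(-26)) - 1*(-1173)) = -7 + ((-4 - 156) + 1173) = -7 + (-160 + 1173) = -7 + 1013 = 1006)
H(C, w) = w*(3 + w) (H(C, w) = (3 + w)*w = w*(3 + w))
s/H(L(-5), 26) = 1006/((26*(3 + 26))) = 1006/((26*29)) = 1006/754 = 1006*(1/754) = 503/377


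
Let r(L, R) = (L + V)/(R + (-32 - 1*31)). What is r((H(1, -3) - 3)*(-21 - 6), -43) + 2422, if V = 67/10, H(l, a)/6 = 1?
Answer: 2568063/1060 ≈ 2422.7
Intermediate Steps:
H(l, a) = 6 (H(l, a) = 6*1 = 6)
V = 67/10 (V = 67*(⅒) = 67/10 ≈ 6.7000)
r(L, R) = (67/10 + L)/(-63 + R) (r(L, R) = (L + 67/10)/(R + (-32 - 1*31)) = (67/10 + L)/(R + (-32 - 31)) = (67/10 + L)/(R - 63) = (67/10 + L)/(-63 + R))
r((H(1, -3) - 3)*(-21 - 6), -43) + 2422 = (67/10 + (6 - 3)*(-21 - 6))/(-63 - 43) + 2422 = (67/10 + 3*(-27))/(-106) + 2422 = -(67/10 - 81)/106 + 2422 = -1/106*(-743/10) + 2422 = 743/1060 + 2422 = 2568063/1060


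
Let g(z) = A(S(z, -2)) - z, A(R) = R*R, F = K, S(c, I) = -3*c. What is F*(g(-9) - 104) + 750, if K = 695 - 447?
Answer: 157982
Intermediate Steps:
K = 248
F = 248
A(R) = R**2
g(z) = -z + 9*z**2 (g(z) = (-3*z)**2 - z = 9*z**2 - z = -z + 9*z**2)
F*(g(-9) - 104) + 750 = 248*(-9*(-1 + 9*(-9)) - 104) + 750 = 248*(-9*(-1 - 81) - 104) + 750 = 248*(-9*(-82) - 104) + 750 = 248*(738 - 104) + 750 = 248*634 + 750 = 157232 + 750 = 157982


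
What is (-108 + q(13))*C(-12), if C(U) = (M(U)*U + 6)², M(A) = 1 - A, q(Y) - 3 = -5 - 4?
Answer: -2565000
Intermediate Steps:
q(Y) = -6 (q(Y) = 3 + (-5 - 4) = 3 - 9 = -6)
C(U) = (6 + U*(1 - U))² (C(U) = ((1 - U)*U + 6)² = (U*(1 - U) + 6)² = (6 + U*(1 - U))²)
(-108 + q(13))*C(-12) = (-108 - 6)*(-6 - 12*(-1 - 12))² = -114*(-6 - 12*(-13))² = -114*(-6 + 156)² = -114*150² = -114*22500 = -2565000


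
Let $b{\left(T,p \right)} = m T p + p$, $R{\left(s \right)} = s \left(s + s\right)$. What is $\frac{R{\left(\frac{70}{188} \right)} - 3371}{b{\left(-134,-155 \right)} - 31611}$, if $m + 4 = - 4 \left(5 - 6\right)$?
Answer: $\frac{14891853}{140342188} \approx 0.10611$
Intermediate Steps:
$R{\left(s \right)} = 2 s^{2}$ ($R{\left(s \right)} = s 2 s = 2 s^{2}$)
$m = 0$ ($m = -4 - 4 \left(5 - 6\right) = -4 - -4 = -4 + 4 = 0$)
$b{\left(T,p \right)} = p$ ($b{\left(T,p \right)} = 0 T p + p = 0 p + p = 0 + p = p$)
$\frac{R{\left(\frac{70}{188} \right)} - 3371}{b{\left(-134,-155 \right)} - 31611} = \frac{2 \left(\frac{70}{188}\right)^{2} - 3371}{-155 - 31611} = \frac{2 \left(70 \cdot \frac{1}{188}\right)^{2} - 3371}{-31766} = \left(2 \left(\frac{35}{94}\right)^{2} - 3371\right) \left(- \frac{1}{31766}\right) = \left(2 \cdot \frac{1225}{8836} - 3371\right) \left(- \frac{1}{31766}\right) = \left(\frac{1225}{4418} - 3371\right) \left(- \frac{1}{31766}\right) = \left(- \frac{14891853}{4418}\right) \left(- \frac{1}{31766}\right) = \frac{14891853}{140342188}$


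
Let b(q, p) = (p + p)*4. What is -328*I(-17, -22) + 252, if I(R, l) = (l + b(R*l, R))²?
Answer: -8187940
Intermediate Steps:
b(q, p) = 8*p (b(q, p) = (2*p)*4 = 8*p)
I(R, l) = (l + 8*R)²
-328*I(-17, -22) + 252 = -328*(-22 + 8*(-17))² + 252 = -328*(-22 - 136)² + 252 = -328*(-158)² + 252 = -328*24964 + 252 = -8188192 + 252 = -8187940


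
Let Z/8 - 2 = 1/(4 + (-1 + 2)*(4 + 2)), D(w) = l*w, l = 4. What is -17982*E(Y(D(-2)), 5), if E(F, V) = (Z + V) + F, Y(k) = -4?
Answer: -1600398/5 ≈ -3.2008e+5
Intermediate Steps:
D(w) = 4*w
Z = 84/5 (Z = 16 + 8/(4 + (-1 + 2)*(4 + 2)) = 16 + 8/(4 + 1*6) = 16 + 8/(4 + 6) = 16 + 8/10 = 16 + 8*(1/10) = 16 + 4/5 = 84/5 ≈ 16.800)
E(F, V) = 84/5 + F + V (E(F, V) = (84/5 + V) + F = 84/5 + F + V)
-17982*E(Y(D(-2)), 5) = -17982*(84/5 - 4 + 5) = -17982*89/5 = -1600398/5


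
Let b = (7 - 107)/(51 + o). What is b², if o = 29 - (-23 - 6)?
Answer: 10000/11881 ≈ 0.84168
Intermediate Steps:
o = 58 (o = 29 - 1*(-29) = 29 + 29 = 58)
b = -100/109 (b = (7 - 107)/(51 + 58) = -100/109 ≈ -0.91743)
b² = (-100/109)² = 10000/11881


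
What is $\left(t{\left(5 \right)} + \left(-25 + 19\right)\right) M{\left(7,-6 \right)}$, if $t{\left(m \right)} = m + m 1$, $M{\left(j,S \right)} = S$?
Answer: $-24$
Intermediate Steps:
$t{\left(m \right)} = 2 m$ ($t{\left(m \right)} = m + m = 2 m$)
$\left(t{\left(5 \right)} + \left(-25 + 19\right)\right) M{\left(7,-6 \right)} = \left(2 \cdot 5 + \left(-25 + 19\right)\right) \left(-6\right) = \left(10 - 6\right) \left(-6\right) = 4 \left(-6\right) = -24$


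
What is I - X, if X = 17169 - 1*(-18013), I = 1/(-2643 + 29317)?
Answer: -938444667/26674 ≈ -35182.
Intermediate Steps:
I = 1/26674 ≈ 3.7490e-5
X = 35182 (X = 17169 + 18013 = 35182)
I - X = 1/26674 - 1*35182 = 1/26674 - 35182 = -938444667/26674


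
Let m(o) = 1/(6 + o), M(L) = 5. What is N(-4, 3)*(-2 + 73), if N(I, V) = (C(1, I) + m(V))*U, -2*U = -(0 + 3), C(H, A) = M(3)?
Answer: 1633/3 ≈ 544.33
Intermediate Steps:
C(H, A) = 5
U = 3/2 (U = -(-1)*(0 + 3)/2 = -(-1)*3/2 = -½*(-3) = 3/2 ≈ 1.5000)
N(I, V) = 15/2 + 3/(2*(6 + V)) (N(I, V) = (5 + 1/(6 + V))*(3/2) = 15/2 + 3/(2*(6 + V)))
N(-4, 3)*(-2 + 73) = (3*(31 + 5*3)/(2*(6 + 3)))*(-2 + 73) = ((3/2)*(31 + 15)/9)*71 = ((3/2)*(⅑)*46)*71 = (23/3)*71 = 1633/3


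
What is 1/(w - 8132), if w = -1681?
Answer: -1/9813 ≈ -0.00010191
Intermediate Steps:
1/(w - 8132) = 1/(-1681 - 8132) = 1/(-9813) = -1/9813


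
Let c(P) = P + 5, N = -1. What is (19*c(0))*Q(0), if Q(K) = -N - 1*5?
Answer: -380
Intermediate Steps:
c(P) = 5 + P
Q(K) = -4 (Q(K) = -1*(-1) - 1*5 = 1 - 5 = -4)
(19*c(0))*Q(0) = (19*(5 + 0))*(-4) = (19*5)*(-4) = 95*(-4) = -380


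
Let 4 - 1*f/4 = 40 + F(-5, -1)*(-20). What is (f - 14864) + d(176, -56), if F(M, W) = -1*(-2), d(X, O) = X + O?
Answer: -14728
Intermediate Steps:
d(X, O) = O + X
F(M, W) = 2
f = 16 (f = 16 - 4*(40 + 2*(-20)) = 16 - 4*(40 - 40) = 16 - 4*0 = 16 + 0 = 16)
(f - 14864) + d(176, -56) = (16 - 14864) + (-56 + 176) = -14848 + 120 = -14728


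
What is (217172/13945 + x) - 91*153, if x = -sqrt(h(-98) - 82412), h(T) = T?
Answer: -193939063/13945 - I*sqrt(82510) ≈ -13907.0 - 287.25*I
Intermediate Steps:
x = -I*sqrt(82510) (x = -sqrt(-98 - 82412) = -sqrt(-82510) = -I*sqrt(82510) ≈ -287.25*I)
(217172/13945 + x) - 91*153 = (217172/13945 - I*sqrt(82510)) - 91*153 = (217172*(1/13945) - I*sqrt(82510)) - 13923 = (217172/13945 - I*sqrt(82510)) - 13923 = -193939063/13945 - I*sqrt(82510)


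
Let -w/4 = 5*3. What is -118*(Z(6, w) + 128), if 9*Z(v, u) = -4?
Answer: -135464/9 ≈ -15052.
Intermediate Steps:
w = -60 (w = -20*3 = -4*15 = -60)
Z(v, u) = -4/9 (Z(v, u) = (⅑)*(-4) = -4/9)
-118*(Z(6, w) + 128) = -118*(-4/9 + 128) = -118*1148/9 = -135464/9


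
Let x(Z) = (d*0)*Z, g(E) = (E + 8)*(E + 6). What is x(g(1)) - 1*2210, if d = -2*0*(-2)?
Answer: -2210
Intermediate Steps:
g(E) = (6 + E)*(8 + E) (g(E) = (8 + E)*(6 + E) = (6 + E)*(8 + E))
d = 0 (d = 0*(-2) = 0)
x(Z) = 0 (x(Z) = (0*0)*Z = 0*Z = 0)
x(g(1)) - 1*2210 = 0 - 1*2210 = 0 - 2210 = -2210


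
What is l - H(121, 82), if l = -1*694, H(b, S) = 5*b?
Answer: -1299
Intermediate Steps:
l = -694
l - H(121, 82) = -694 - 5*121 = -694 - 1*605 = -694 - 605 = -1299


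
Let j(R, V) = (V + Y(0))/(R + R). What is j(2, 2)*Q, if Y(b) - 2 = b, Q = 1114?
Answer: 1114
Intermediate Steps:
Y(b) = 2 + b
j(R, V) = (2 + V)/(2*R) (j(R, V) = (V + (2 + 0))/(R + R) = (V + 2)/((2*R)) = (2 + V)*(1/(2*R)) = (2 + V)/(2*R))
j(2, 2)*Q = ((½)*(2 + 2)/2)*1114 = ((½)*(½)*4)*1114 = 1*1114 = 1114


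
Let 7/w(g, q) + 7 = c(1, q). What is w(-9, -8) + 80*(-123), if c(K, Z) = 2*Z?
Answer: -226327/23 ≈ -9840.3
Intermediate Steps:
w(g, q) = 7/(-7 + 2*q)
w(-9, -8) + 80*(-123) = 7/(-7 + 2*(-8)) + 80*(-123) = 7/(-7 - 16) - 9840 = 7/(-23) - 9840 = 7*(-1/23) - 9840 = -7/23 - 9840 = -226327/23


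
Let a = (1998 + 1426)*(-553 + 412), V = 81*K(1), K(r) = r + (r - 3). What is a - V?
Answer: -482703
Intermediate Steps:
K(r) = -3 + 2*r (K(r) = r + (-3 + r) = -3 + 2*r)
V = -81 (V = 81*(-3 + 2*1) = 81*(-3 + 2) = 81*(-1) = -81)
a = -482784 (a = 3424*(-141) = -482784)
a - V = -482784 - 1*(-81) = -482784 + 81 = -482703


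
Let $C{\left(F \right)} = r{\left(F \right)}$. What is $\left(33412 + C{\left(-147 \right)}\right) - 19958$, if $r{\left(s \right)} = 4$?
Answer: $13458$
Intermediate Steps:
$C{\left(F \right)} = 4$
$\left(33412 + C{\left(-147 \right)}\right) - 19958 = \left(33412 + 4\right) - 19958 = 33416 - 19958 = 13458$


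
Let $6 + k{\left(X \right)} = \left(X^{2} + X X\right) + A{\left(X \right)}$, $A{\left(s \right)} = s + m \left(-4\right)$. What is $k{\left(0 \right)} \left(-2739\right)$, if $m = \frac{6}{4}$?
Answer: $32868$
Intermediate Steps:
$m = \frac{3}{2}$ ($m = 6 \cdot \frac{1}{4} = \frac{3}{2} \approx 1.5$)
$A{\left(s \right)} = -6 + s$ ($A{\left(s \right)} = s + \frac{3}{2} \left(-4\right) = s - 6 = -6 + s$)
$k{\left(X \right)} = -12 + X + 2 X^{2}$ ($k{\left(X \right)} = -6 + \left(\left(X^{2} + X X\right) + \left(-6 + X\right)\right) = -6 + \left(\left(X^{2} + X^{2}\right) + \left(-6 + X\right)\right) = -6 + \left(2 X^{2} + \left(-6 + X\right)\right) = -6 + \left(-6 + X + 2 X^{2}\right) = -12 + X + 2 X^{2}$)
$k{\left(0 \right)} \left(-2739\right) = \left(-12 + 0 + 2 \cdot 0^{2}\right) \left(-2739\right) = \left(-12 + 0 + 2 \cdot 0\right) \left(-2739\right) = \left(-12 + 0 + 0\right) \left(-2739\right) = \left(-12\right) \left(-2739\right) = 32868$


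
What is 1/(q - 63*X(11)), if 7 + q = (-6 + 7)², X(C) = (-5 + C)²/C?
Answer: -11/2334 ≈ -0.0047129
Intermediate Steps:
X(C) = (-5 + C)²/C
q = -6 (q = -7 + (-6 + 7)² = -7 + 1² = -7 + 1 = -6)
1/(q - 63*X(11)) = 1/(-6 - 63*(-5 + 11)²/11) = 1/(-6 - 63*6²/11) = 1/(-6 - 63*36/11) = 1/(-6 - 2268/11) = 1/(-2334/11) = -11/2334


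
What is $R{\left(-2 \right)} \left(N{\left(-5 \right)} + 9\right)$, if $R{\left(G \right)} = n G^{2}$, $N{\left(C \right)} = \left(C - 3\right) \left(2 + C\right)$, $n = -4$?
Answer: $-528$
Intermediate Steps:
$N{\left(C \right)} = \left(-3 + C\right) \left(2 + C\right)$
$R{\left(G \right)} = - 4 G^{2}$
$R{\left(-2 \right)} \left(N{\left(-5 \right)} + 9\right) = - 4 \left(-2\right)^{2} \left(\left(-6 + \left(-5\right)^{2} - -5\right) + 9\right) = \left(-4\right) 4 \left(\left(-6 + 25 + 5\right) + 9\right) = - 16 \left(24 + 9\right) = \left(-16\right) 33 = -528$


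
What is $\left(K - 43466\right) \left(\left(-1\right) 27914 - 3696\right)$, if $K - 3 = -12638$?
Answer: $1773352610$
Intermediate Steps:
$K = -12635$ ($K = 3 - 12638 = -12635$)
$\left(K - 43466\right) \left(\left(-1\right) 27914 - 3696\right) = \left(-12635 - 43466\right) \left(\left(-1\right) 27914 - 3696\right) = - 56101 \left(-27914 - 3696\right) = \left(-56101\right) \left(-31610\right) = 1773352610$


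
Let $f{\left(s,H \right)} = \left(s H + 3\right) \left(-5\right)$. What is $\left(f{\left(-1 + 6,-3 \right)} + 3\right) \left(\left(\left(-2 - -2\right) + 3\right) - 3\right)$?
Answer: $0$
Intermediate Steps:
$f{\left(s,H \right)} = -15 - 5 H s$ ($f{\left(s,H \right)} = \left(H s + 3\right) \left(-5\right) = \left(3 + H s\right) \left(-5\right) = -15 - 5 H s$)
$\left(f{\left(-1 + 6,-3 \right)} + 3\right) \left(\left(\left(-2 - -2\right) + 3\right) - 3\right) = \left(\left(-15 - - 15 \left(-1 + 6\right)\right) + 3\right) \left(\left(\left(-2 - -2\right) + 3\right) - 3\right) = \left(\left(-15 - \left(-15\right) 5\right) + 3\right) \left(\left(\left(-2 + 2\right) + 3\right) - 3\right) = \left(\left(-15 + 75\right) + 3\right) \left(\left(0 + 3\right) - 3\right) = \left(60 + 3\right) \left(3 - 3\right) = 63 \cdot 0 = 0$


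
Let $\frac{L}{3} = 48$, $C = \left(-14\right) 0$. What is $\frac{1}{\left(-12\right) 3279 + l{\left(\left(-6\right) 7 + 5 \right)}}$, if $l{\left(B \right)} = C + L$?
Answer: $- \frac{1}{39204} \approx -2.5508 \cdot 10^{-5}$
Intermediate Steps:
$C = 0$
$L = 144$ ($L = 3 \cdot 48 = 144$)
$l{\left(B \right)} = 144$ ($l{\left(B \right)} = 0 + 144 = 144$)
$\frac{1}{\left(-12\right) 3279 + l{\left(\left(-6\right) 7 + 5 \right)}} = \frac{1}{\left(-12\right) 3279 + 144} = \frac{1}{-39348 + 144} = \frac{1}{-39204} = - \frac{1}{39204}$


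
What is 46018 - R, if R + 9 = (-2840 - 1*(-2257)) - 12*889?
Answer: 57278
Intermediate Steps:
R = -11260 (R = -9 + ((-2840 - 1*(-2257)) - 12*889) = -9 + ((-2840 + 2257) - 1*10668) = -9 + (-583 - 10668) = -9 - 11251 = -11260)
46018 - R = 46018 - 1*(-11260) = 46018 + 11260 = 57278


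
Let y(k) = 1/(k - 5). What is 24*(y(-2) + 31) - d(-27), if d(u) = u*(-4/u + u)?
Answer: 109/7 ≈ 15.571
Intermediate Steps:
y(k) = 1/(-5 + k)
d(u) = u*(u - 4/u)
24*(y(-2) + 31) - d(-27) = 24*(1/(-5 - 2) + 31) - (-4 + (-27)²) = 24*(1/(-7) + 31) - (-4 + 729) = 24*(-⅐ + 31) - 1*725 = 24*(216/7) - 725 = 5184/7 - 725 = 109/7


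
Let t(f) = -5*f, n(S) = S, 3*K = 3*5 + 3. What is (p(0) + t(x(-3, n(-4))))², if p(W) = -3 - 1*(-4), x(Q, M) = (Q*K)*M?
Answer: 128881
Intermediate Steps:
K = 6 (K = (3*5 + 3)/3 = (15 + 3)/3 = (⅓)*18 = 6)
x(Q, M) = 6*M*Q (x(Q, M) = (Q*6)*M = (6*Q)*M = 6*M*Q)
p(W) = 1 (p(W) = -3 + 4 = 1)
(p(0) + t(x(-3, n(-4))))² = (1 - 30*(-4)*(-3))² = (1 - 5*72)² = (1 - 360)² = (-359)² = 128881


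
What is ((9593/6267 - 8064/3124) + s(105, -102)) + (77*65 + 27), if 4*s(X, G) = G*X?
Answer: 23038043365/9789054 ≈ 2353.4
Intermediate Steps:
s(X, G) = G*X/4 (s(X, G) = (G*X)/4 = G*X/4)
((9593/6267 - 8064/3124) + s(105, -102)) + (77*65 + 27) = ((9593/6267 - 8064/3124) + (¼)*(-102)*105) + (77*65 + 27) = ((9593*(1/6267) - 8064*1/3124) - 5355/2) + (5005 + 27) = ((9593/6267 - 2016/781) - 5355/2) + 5032 = (-5142139/4894527 - 5355/2) + 5032 = -26220476363/9789054 + 5032 = 23038043365/9789054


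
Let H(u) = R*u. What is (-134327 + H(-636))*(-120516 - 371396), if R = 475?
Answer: 214683678424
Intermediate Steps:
H(u) = 475*u
(-134327 + H(-636))*(-120516 - 371396) = (-134327 + 475*(-636))*(-120516 - 371396) = (-134327 - 302100)*(-491912) = -436427*(-491912) = 214683678424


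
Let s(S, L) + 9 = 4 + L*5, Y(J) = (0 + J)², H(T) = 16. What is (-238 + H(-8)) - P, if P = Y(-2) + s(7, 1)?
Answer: -226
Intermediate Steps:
Y(J) = J²
s(S, L) = -5 + 5*L (s(S, L) = -9 + (4 + L*5) = -9 + (4 + 5*L) = -5 + 5*L)
P = 4 (P = (-2)² + (-5 + 5*1) = 4 + (-5 + 5) = 4 + 0 = 4)
(-238 + H(-8)) - P = (-238 + 16) - 1*4 = -222 - 4 = -226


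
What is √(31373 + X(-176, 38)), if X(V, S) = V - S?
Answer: √31159 ≈ 176.52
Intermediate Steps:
√(31373 + X(-176, 38)) = √(31373 + (-176 - 1*38)) = √(31373 + (-176 - 38)) = √(31373 - 214) = √31159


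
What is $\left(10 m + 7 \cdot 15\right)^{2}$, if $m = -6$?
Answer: $2025$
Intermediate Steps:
$\left(10 m + 7 \cdot 15\right)^{2} = \left(10 \left(-6\right) + 7 \cdot 15\right)^{2} = \left(-60 + 105\right)^{2} = 45^{2} = 2025$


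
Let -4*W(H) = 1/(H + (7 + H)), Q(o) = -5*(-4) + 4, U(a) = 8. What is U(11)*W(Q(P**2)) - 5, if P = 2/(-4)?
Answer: -277/55 ≈ -5.0364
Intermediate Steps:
P = -1/2 (P = 2*(-1/4) = -1/2 ≈ -0.50000)
Q(o) = 24 (Q(o) = 20 + 4 = 24)
W(H) = -1/(4*(7 + 2*H)) (W(H) = -1/(4*(H + (7 + H))) = -1/(4*(7 + 2*H)))
U(11)*W(Q(P**2)) - 5 = 8*(-1/(28 + 8*24)) - 5 = 8*(-1/(28 + 192)) - 5 = 8*(-1/220) - 5 = -2/55 - 5 = -277/55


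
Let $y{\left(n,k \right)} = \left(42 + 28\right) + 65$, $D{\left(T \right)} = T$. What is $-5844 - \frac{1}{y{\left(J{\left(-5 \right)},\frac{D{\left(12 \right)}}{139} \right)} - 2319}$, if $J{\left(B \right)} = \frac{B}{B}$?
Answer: $- \frac{12763295}{2184} \approx -5844.0$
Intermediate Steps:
$J{\left(B \right)} = 1$
$y{\left(n,k \right)} = 135$ ($y{\left(n,k \right)} = 70 + 65 = 135$)
$-5844 - \frac{1}{y{\left(J{\left(-5 \right)},\frac{D{\left(12 \right)}}{139} \right)} - 2319} = -5844 - \frac{1}{135 - 2319} = -5844 - \frac{1}{-2184} = -5844 - - \frac{1}{2184} = -5844 + \frac{1}{2184} = - \frac{12763295}{2184}$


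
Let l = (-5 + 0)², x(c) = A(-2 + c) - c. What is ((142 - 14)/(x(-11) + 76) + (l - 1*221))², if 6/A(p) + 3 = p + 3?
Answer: 47889194896/1265625 ≈ 37838.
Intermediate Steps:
A(p) = 6/p (A(p) = 6/(-3 + (p + 3)) = 6/(-3 + (3 + p)) = 6/p)
x(c) = -c + 6/(-2 + c) (x(c) = 6/(-2 + c) - c = -c + 6/(-2 + c))
l = 25 (l = (-5)² = 25)
((142 - 14)/(x(-11) + 76) + (l - 1*221))² = ((142 - 14)/((6 - 1*(-11)*(-2 - 11))/(-2 - 11) + 76) + (25 - 1*221))² = (128/((6 - 1*(-11)*(-13))/(-13) + 76) + (25 - 221))² = (128/(-(6 - 143)/13 + 76) - 196)² = (128/(-1/13*(-137) + 76) - 196)² = (128/(137/13 + 76) - 196)² = (128/(1125/13) - 196)² = (128*(13/1125) - 196)² = (1664/1125 - 196)² = (-218836/1125)² = 47889194896/1265625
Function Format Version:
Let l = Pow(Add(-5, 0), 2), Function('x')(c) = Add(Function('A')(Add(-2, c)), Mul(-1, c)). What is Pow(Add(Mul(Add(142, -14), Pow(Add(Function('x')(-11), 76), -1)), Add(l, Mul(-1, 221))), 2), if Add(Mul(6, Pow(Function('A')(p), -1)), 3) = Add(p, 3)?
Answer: Rational(47889194896, 1265625) ≈ 37838.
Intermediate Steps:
Function('A')(p) = Mul(6, Pow(p, -1)) (Function('A')(p) = Mul(6, Pow(Add(-3, Add(p, 3)), -1)) = Mul(6, Pow(Add(-3, Add(3, p)), -1)) = Mul(6, Pow(p, -1)))
Function('x')(c) = Add(Mul(-1, c), Mul(6, Pow(Add(-2, c), -1))) (Function('x')(c) = Add(Mul(6, Pow(Add(-2, c), -1)), Mul(-1, c)) = Add(Mul(-1, c), Mul(6, Pow(Add(-2, c), -1))))
l = 25 (l = Pow(-5, 2) = 25)
Pow(Add(Mul(Add(142, -14), Pow(Add(Function('x')(-11), 76), -1)), Add(l, Mul(-1, 221))), 2) = Pow(Add(Mul(Add(142, -14), Pow(Add(Mul(Pow(Add(-2, -11), -1), Add(6, Mul(-1, -11, Add(-2, -11)))), 76), -1)), Add(25, Mul(-1, 221))), 2) = Pow(Add(Mul(128, Pow(Add(Mul(Pow(-13, -1), Add(6, Mul(-1, -11, -13))), 76), -1)), Add(25, -221)), 2) = Pow(Add(Mul(128, Pow(Add(Mul(Rational(-1, 13), Add(6, -143)), 76), -1)), -196), 2) = Pow(Add(Mul(128, Pow(Add(Mul(Rational(-1, 13), -137), 76), -1)), -196), 2) = Pow(Add(Mul(128, Pow(Add(Rational(137, 13), 76), -1)), -196), 2) = Pow(Add(Mul(128, Pow(Rational(1125, 13), -1)), -196), 2) = Pow(Add(Mul(128, Rational(13, 1125)), -196), 2) = Pow(Add(Rational(1664, 1125), -196), 2) = Pow(Rational(-218836, 1125), 2) = Rational(47889194896, 1265625)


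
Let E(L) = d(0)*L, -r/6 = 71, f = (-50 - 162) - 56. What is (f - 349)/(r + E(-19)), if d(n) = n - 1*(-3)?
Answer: 617/483 ≈ 1.2774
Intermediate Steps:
f = -268 (f = -212 - 56 = -268)
r = -426 (r = -6*71 = -426)
d(n) = 3 + n (d(n) = n + 3 = 3 + n)
E(L) = 3*L (E(L) = (3 + 0)*L = 3*L)
(f - 349)/(r + E(-19)) = (-268 - 349)/(-426 + 3*(-19)) = -617/(-426 - 57) = -617/(-483) = -617*(-1/483) = 617/483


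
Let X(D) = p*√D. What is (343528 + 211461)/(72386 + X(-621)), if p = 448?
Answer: 20086716877/2682185090 - 186476304*I*√69/1341092545 ≈ 7.4889 - 1.155*I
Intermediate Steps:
X(D) = 448*√D
(343528 + 211461)/(72386 + X(-621)) = (343528 + 211461)/(72386 + 448*√(-621)) = 554989/(72386 + 448*(3*I*√69)) = 554989/(72386 + 1344*I*√69)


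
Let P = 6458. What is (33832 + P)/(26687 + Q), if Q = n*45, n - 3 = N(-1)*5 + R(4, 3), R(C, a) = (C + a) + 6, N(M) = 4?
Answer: 40290/28307 ≈ 1.4233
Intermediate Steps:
R(C, a) = 6 + C + a
n = 36 (n = 3 + (4*5 + (6 + 4 + 3)) = 3 + (20 + 13) = 3 + 33 = 36)
Q = 1620 (Q = 36*45 = 1620)
(33832 + P)/(26687 + Q) = (33832 + 6458)/(26687 + 1620) = 40290/28307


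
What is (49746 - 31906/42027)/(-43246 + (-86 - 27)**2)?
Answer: -2090643236/1280856879 ≈ -1.6322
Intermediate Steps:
(49746 - 31906/42027)/(-43246 + (-86 - 27)**2) = (49746 - 31906*1/42027)/(-43246 + (-113)**2) = (49746 - 31906/42027)/(-43246 + 12769) = (2090643236/42027)/(-30477) = (2090643236/42027)*(-1/30477) = -2090643236/1280856879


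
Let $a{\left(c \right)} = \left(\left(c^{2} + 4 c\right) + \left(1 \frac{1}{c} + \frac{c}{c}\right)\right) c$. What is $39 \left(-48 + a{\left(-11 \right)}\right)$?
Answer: $-35295$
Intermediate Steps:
$a{\left(c \right)} = c \left(1 + \frac{1}{c} + c^{2} + 4 c\right)$ ($a{\left(c \right)} = \left(\left(c^{2} + 4 c\right) + \left(\frac{1}{c} + 1\right)\right) c = \left(\left(c^{2} + 4 c\right) + \left(1 + \frac{1}{c}\right)\right) c = \left(1 + \frac{1}{c} + c^{2} + 4 c\right) c = c \left(1 + \frac{1}{c} + c^{2} + 4 c\right)$)
$39 \left(-48 + a{\left(-11 \right)}\right) = 39 \left(-48 + \left(1 - 11 + \left(-11\right)^{3} + 4 \left(-11\right)^{2}\right)\right) = 39 \left(-48 + \left(1 - 11 - 1331 + 4 \cdot 121\right)\right) = 39 \left(-48 + \left(1 - 11 - 1331 + 484\right)\right) = 39 \left(-48 - 857\right) = 39 \left(-905\right) = -35295$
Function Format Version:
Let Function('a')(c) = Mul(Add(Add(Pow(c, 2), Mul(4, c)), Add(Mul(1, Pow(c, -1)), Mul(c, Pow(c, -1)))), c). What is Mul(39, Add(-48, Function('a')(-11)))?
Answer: -35295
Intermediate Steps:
Function('a')(c) = Mul(c, Add(1, Pow(c, -1), Pow(c, 2), Mul(4, c))) (Function('a')(c) = Mul(Add(Add(Pow(c, 2), Mul(4, c)), Add(Pow(c, -1), 1)), c) = Mul(Add(Add(Pow(c, 2), Mul(4, c)), Add(1, Pow(c, -1))), c) = Mul(Add(1, Pow(c, -1), Pow(c, 2), Mul(4, c)), c) = Mul(c, Add(1, Pow(c, -1), Pow(c, 2), Mul(4, c))))
Mul(39, Add(-48, Function('a')(-11))) = Mul(39, Add(-48, Add(1, -11, Pow(-11, 3), Mul(4, Pow(-11, 2))))) = Mul(39, Add(-48, Add(1, -11, -1331, Mul(4, 121)))) = Mul(39, Add(-48, Add(1, -11, -1331, 484))) = Mul(39, Add(-48, -857)) = Mul(39, -905) = -35295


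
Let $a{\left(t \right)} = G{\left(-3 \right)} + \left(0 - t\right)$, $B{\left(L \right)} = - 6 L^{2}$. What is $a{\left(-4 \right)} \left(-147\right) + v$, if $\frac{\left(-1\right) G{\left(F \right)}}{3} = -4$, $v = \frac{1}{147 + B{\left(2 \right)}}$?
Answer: $- \frac{289295}{123} \approx -2352.0$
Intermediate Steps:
$v = \frac{1}{123}$ ($v = \frac{1}{147 - 6 \cdot 2^{2}} = \frac{1}{147 - 24} = \frac{1}{123} \approx 0.0081301$)
$G{\left(F \right)} = 12$ ($G{\left(F \right)} = \left(-3\right) \left(-4\right) = 12$)
$a{\left(t \right)} = 12 - t$ ($a{\left(t \right)} = 12 + \left(0 - t\right) = 12 - t$)
$a{\left(-4 \right)} \left(-147\right) + v = \left(12 - -4\right) \left(-147\right) + \frac{1}{123} = \left(12 + 4\right) \left(-147\right) + \frac{1}{123} = 16 \left(-147\right) + \frac{1}{123} = -2352 + \frac{1}{123} = - \frac{289295}{123}$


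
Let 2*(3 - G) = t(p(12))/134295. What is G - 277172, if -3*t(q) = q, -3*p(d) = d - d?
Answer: -277169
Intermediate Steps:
p(d) = 0 (p(d) = -(d - d)/3 = -⅓*0 = 0)
t(q) = -q/3
G = 3 (G = 3 - (-⅓*0)/(2*134295) = 3 - 0/134295 = 3 - ½*0 = 3 + 0 = 3)
G - 277172 = 3 - 277172 = -277169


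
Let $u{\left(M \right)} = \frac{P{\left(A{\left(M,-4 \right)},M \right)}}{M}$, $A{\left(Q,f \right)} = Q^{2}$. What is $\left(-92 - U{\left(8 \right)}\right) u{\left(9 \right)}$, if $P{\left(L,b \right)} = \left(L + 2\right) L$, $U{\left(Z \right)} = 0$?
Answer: $-68724$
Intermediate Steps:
$P{\left(L,b \right)} = L \left(2 + L\right)$ ($P{\left(L,b \right)} = \left(2 + L\right) L = L \left(2 + L\right)$)
$u{\left(M \right)} = M \left(2 + M^{2}\right)$ ($u{\left(M \right)} = \frac{M^{2} \left(2 + M^{2}\right)}{M} = M \left(2 + M^{2}\right)$)
$\left(-92 - U{\left(8 \right)}\right) u{\left(9 \right)} = \left(-92 - 0\right) 9 \left(2 + 9^{2}\right) = \left(-92 + 0\right) 9 \left(2 + 81\right) = - 92 \cdot 9 \cdot 83 = \left(-92\right) 747 = -68724$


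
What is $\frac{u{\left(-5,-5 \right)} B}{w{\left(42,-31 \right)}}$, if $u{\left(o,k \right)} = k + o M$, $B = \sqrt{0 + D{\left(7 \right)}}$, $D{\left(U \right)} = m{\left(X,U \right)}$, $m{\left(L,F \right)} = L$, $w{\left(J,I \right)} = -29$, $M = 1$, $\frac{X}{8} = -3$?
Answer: $\frac{20 i \sqrt{6}}{29} \approx 1.6893 i$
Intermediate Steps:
$X = -24$ ($X = 8 \left(-3\right) = -24$)
$D{\left(U \right)} = -24$
$B = 2 i \sqrt{6}$ ($B = \sqrt{0 - 24} = \sqrt{-24} = 2 i \sqrt{6} \approx 4.899 i$)
$u{\left(o,k \right)} = k + o$ ($u{\left(o,k \right)} = k + o 1 = k + o$)
$\frac{u{\left(-5,-5 \right)} B}{w{\left(42,-31 \right)}} = \frac{\left(-5 - 5\right) 2 i \sqrt{6}}{-29} = - 10 \cdot 2 i \sqrt{6} \left(- \frac{1}{29}\right) = - 20 i \sqrt{6} \left(- \frac{1}{29}\right) = \frac{20 i \sqrt{6}}{29}$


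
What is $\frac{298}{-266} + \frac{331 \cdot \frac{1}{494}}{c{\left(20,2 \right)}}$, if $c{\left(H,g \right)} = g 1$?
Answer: $- \frac{5431}{6916} \approx -0.78528$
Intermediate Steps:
$c{\left(H,g \right)} = g$
$\frac{298}{-266} + \frac{331 \cdot \frac{1}{494}}{c{\left(20,2 \right)}} = \frac{298}{-266} + \frac{331 \cdot \frac{1}{494}}{2} = 298 \left(- \frac{1}{266}\right) + 331 \cdot \frac{1}{494} \cdot \frac{1}{2} = - \frac{149}{133} + \frac{331}{494} \cdot \frac{1}{2} = - \frac{149}{133} + \frac{331}{988} = - \frac{5431}{6916}$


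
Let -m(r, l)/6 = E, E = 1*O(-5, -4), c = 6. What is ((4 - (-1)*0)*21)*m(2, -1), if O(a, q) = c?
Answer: -3024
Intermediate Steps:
O(a, q) = 6
E = 6 (E = 1*6 = 6)
m(r, l) = -36 (m(r, l) = -6*6 = -36)
((4 - (-1)*0)*21)*m(2, -1) = ((4 - (-1)*0)*21)*(-36) = ((4 - 1*0)*21)*(-36) = ((4 + 0)*21)*(-36) = (4*21)*(-36) = 84*(-36) = -3024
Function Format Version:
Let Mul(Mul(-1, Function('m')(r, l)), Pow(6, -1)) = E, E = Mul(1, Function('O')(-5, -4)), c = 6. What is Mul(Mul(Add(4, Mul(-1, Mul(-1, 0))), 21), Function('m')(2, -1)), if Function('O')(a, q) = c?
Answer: -3024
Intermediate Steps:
Function('O')(a, q) = 6
E = 6 (E = Mul(1, 6) = 6)
Function('m')(r, l) = -36 (Function('m')(r, l) = Mul(-6, 6) = -36)
Mul(Mul(Add(4, Mul(-1, Mul(-1, 0))), 21), Function('m')(2, -1)) = Mul(Mul(Add(4, Mul(-1, Mul(-1, 0))), 21), -36) = Mul(Mul(Add(4, Mul(-1, 0)), 21), -36) = Mul(Mul(Add(4, 0), 21), -36) = Mul(Mul(4, 21), -36) = Mul(84, -36) = -3024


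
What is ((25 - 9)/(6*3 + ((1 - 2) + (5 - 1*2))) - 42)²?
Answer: 42436/25 ≈ 1697.4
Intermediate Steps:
((25 - 9)/(6*3 + ((1 - 2) + (5 - 1*2))) - 42)² = (16/(18 + (-1 + (5 - 2))) - 42)² = (16/(18 + (-1 + 3)) - 42)² = (16/(18 + 2) - 42)² = (16/20 - 42)² = (16*(1/20) - 42)² = (⅘ - 42)² = (-206/5)² = 42436/25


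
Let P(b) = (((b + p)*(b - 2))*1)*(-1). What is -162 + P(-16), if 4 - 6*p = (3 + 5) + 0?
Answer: -462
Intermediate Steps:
p = -⅔ (p = ⅔ - ((3 + 5) + 0)/6 = ⅔ - (8 + 0)/6 = ⅔ - ⅙*8 = ⅔ - 4/3 = -⅔ ≈ -0.66667)
P(b) = -(-2 + b)*(-⅔ + b) (P(b) = (((b - ⅔)*(b - 2))*1)*(-1) = (((-⅔ + b)*(-2 + b))*1)*(-1) = (((-2 + b)*(-⅔ + b))*1)*(-1) = ((-2 + b)*(-⅔ + b))*(-1) = -(-2 + b)*(-⅔ + b))
-162 + P(-16) = -162 + (-4/3 - 1*(-16)² + (8/3)*(-16)) = -162 + (-4/3 - 1*256 - 128/3) = -162 + (-4/3 - 256 - 128/3) = -162 - 300 = -462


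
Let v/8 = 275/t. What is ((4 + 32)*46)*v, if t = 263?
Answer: 3643200/263 ≈ 13852.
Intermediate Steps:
v = 2200/263 (v = 8*(275/263) = 2200/263 ≈ 8.3650)
((4 + 32)*46)*v = ((4 + 32)*46)*(2200/263) = (36*46)*(2200/263) = 1656*(2200/263) = 3643200/263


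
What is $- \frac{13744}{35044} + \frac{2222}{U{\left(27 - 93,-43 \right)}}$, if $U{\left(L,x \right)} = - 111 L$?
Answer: $- \frac{259327}{2917413} \approx -0.088889$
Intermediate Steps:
$- \frac{13744}{35044} + \frac{2222}{U{\left(27 - 93,-43 \right)}} = - \frac{13744}{35044} + \frac{2222}{\left(-111\right) \left(27 - 93\right)} = \left(-13744\right) \frac{1}{35044} + \frac{2222}{\left(-111\right) \left(27 - 93\right)} = - \frac{3436}{8761} + \frac{2222}{\left(-111\right) \left(-66\right)} = - \frac{3436}{8761} + \frac{2222}{7326} = - \frac{3436}{8761} + 2222 \cdot \frac{1}{7326} = - \frac{3436}{8761} + \frac{101}{333} = - \frac{259327}{2917413}$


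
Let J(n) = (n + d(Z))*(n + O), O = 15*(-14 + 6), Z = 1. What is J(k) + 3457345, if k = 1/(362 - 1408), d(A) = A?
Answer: 3782605312575/1094116 ≈ 3.4572e+6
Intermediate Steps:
O = -120 (O = 15*(-8) = -120)
k = -1/1046 (k = 1/(-1046) = -1/1046 ≈ -0.00095602)
J(n) = (1 + n)*(-120 + n) (J(n) = (n + 1)*(n - 120) = (1 + n)*(-120 + n))
J(k) + 3457345 = (-120 + (-1/1046)² - 119*(-1/1046)) + 3457345 = (-120 + 1/1094116 + 119/1046) + 3457345 = -131169445/1094116 + 3457345 = 3782605312575/1094116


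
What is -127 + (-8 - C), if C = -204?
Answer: 69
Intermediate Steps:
-127 + (-8 - C) = -127 + (-8 - 1*(-204)) = -127 + (-8 + 204) = -127 + 196 = 69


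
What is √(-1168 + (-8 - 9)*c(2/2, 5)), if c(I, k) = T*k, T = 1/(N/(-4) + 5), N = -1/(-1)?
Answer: 2*I*√107027/19 ≈ 34.437*I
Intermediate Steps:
N = 1 (N = -1*(-1) = 1)
T = 4/19 (T = 1/(1/(-4) + 5) = 1/(1*(-¼) + 5) = 1/(-¼ + 5) = 1/(19/4) = 4/19 ≈ 0.21053)
c(I, k) = 4*k/19
√(-1168 + (-8 - 9)*c(2/2, 5)) = √(-1168 + (-8 - 9)*((4/19)*5)) = √(-1168 - 17*20/19) = √(-1168 - 340/19) = √(-22532/19) = 2*I*√107027/19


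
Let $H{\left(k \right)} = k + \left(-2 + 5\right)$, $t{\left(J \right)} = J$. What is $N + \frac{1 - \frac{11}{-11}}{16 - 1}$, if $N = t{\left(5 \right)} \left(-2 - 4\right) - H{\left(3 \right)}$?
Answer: $- \frac{538}{15} \approx -35.867$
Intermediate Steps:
$H{\left(k \right)} = 3 + k$ ($H{\left(k \right)} = k + 3 = 3 + k$)
$N = -36$ ($N = 5 \left(-2 - 4\right) - \left(3 + 3\right) = 5 \left(-6\right) - 6 = -30 - 6 = -36$)
$N + \frac{1 - \frac{11}{-11}}{16 - 1} = -36 + \frac{1 - \frac{11}{-11}}{16 - 1} = -36 + \frac{1 - 11 \left(- \frac{1}{11}\right)}{15} = -36 + \left(1 - -1\right) \frac{1}{15} = -36 + \left(1 + 1\right) \frac{1}{15} = -36 + 2 \cdot \frac{1}{15} = -36 + \frac{2}{15} = - \frac{538}{15}$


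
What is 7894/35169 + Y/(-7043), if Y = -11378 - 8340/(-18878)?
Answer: 4301680653506/2337995625213 ≈ 1.8399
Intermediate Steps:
Y = -107392772/9439 (Y = -11378 - 8340*(-1/18878) = -11378 + 4170/9439 = -107392772/9439 ≈ -11378.)
7894/35169 + Y/(-7043) = 7894/35169 - 107392772/9439/(-7043) = 7894*(1/35169) - 107392772/9439*(-1/7043) = 7894/35169 + 107392772/66478877 = 4301680653506/2337995625213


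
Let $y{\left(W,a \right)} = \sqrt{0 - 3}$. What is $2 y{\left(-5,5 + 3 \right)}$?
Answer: $2 i \sqrt{3} \approx 3.4641 i$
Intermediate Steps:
$y{\left(W,a \right)} = i \sqrt{3}$ ($y{\left(W,a \right)} = \sqrt{-3} = i \sqrt{3}$)
$2 y{\left(-5,5 + 3 \right)} = 2 i \sqrt{3}$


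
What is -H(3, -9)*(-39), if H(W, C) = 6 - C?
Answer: 585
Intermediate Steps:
-H(3, -9)*(-39) = -(6 - 1*(-9))*(-39) = -(6 + 9)*(-39) = -15*(-39) = -1*(-585) = 585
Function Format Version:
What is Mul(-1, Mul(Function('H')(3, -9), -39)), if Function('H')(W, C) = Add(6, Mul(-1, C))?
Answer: 585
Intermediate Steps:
Mul(-1, Mul(Function('H')(3, -9), -39)) = Mul(-1, Mul(Add(6, Mul(-1, -9)), -39)) = Mul(-1, Mul(Add(6, 9), -39)) = Mul(-1, Mul(15, -39)) = Mul(-1, -585) = 585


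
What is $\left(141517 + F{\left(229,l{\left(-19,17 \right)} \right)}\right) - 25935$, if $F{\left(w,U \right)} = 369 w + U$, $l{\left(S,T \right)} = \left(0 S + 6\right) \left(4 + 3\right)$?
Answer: $200125$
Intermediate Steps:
$l{\left(S,T \right)} = 42$ ($l{\left(S,T \right)} = \left(0 + 6\right) 7 = 6 \cdot 7 = 42$)
$F{\left(w,U \right)} = U + 369 w$
$\left(141517 + F{\left(229,l{\left(-19,17 \right)} \right)}\right) - 25935 = \left(141517 + \left(42 + 369 \cdot 229\right)\right) - 25935 = \left(141517 + \left(42 + 84501\right)\right) - 25935 = \left(141517 + 84543\right) - 25935 = 226060 - 25935 = 200125$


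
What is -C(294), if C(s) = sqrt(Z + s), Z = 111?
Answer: -9*sqrt(5) ≈ -20.125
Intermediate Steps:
C(s) = sqrt(111 + s)
-C(294) = -sqrt(111 + 294) = -sqrt(405) = -9*sqrt(5)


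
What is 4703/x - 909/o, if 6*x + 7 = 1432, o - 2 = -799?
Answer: 7928357/378575 ≈ 20.943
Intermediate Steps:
o = -797 (o = 2 - 799 = -797)
x = 475/2 (x = -7/6 + (1/6)*1432 = -7/6 + 716/3 = 475/2 ≈ 237.50)
4703/x - 909/o = 4703/(475/2) - 909/(-797) = 4703*(2/475) - 909*(-1/797) = 9406/475 + 909/797 = 7928357/378575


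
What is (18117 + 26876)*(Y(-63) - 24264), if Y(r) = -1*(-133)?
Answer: -1085726083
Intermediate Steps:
Y(r) = 133
(18117 + 26876)*(Y(-63) - 24264) = (18117 + 26876)*(133 - 24264) = 44993*(-24131) = -1085726083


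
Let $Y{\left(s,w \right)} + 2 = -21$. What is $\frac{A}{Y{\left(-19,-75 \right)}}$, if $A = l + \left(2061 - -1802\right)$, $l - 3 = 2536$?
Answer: $- \frac{6402}{23} \approx -278.35$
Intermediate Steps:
$Y{\left(s,w \right)} = -23$ ($Y{\left(s,w \right)} = -2 - 21 = -23$)
$l = 2539$ ($l = 3 + 2536 = 2539$)
$A = 6402$ ($A = 2539 + \left(2061 - -1802\right) = 2539 + \left(2061 + 1802\right) = 2539 + 3863 = 6402$)
$\frac{A}{Y{\left(-19,-75 \right)}} = \frac{6402}{-23} = 6402 \left(- \frac{1}{23}\right) = - \frac{6402}{23}$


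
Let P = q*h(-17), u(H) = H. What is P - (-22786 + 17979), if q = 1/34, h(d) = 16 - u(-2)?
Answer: 81728/17 ≈ 4807.5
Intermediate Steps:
h(d) = 18 (h(d) = 16 - 1*(-2) = 16 + 2 = 18)
q = 1/34 ≈ 0.029412
P = 9/17 (P = (1/34)*18 = 9/17 ≈ 0.52941)
P - (-22786 + 17979) = 9/17 - (-22786 + 17979) = 9/17 - 1*(-4807) = 9/17 + 4807 = 81728/17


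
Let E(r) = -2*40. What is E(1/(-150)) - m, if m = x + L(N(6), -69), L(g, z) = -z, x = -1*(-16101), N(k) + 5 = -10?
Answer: -16250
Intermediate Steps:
N(k) = -15 (N(k) = -5 - 10 = -15)
x = 16101
E(r) = -80
m = 16170 (m = 16101 - 1*(-69) = 16101 + 69 = 16170)
E(1/(-150)) - m = -80 - 1*16170 = -80 - 16170 = -16250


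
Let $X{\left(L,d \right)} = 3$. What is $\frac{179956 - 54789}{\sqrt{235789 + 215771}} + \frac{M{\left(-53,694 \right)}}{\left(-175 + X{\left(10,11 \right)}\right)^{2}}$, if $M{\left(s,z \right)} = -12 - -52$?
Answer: $\frac{5}{3698} + \frac{125167 \sqrt{112890}}{225780} \approx 186.27$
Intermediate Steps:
$M{\left(s,z \right)} = 40$ ($M{\left(s,z \right)} = -12 + 52 = 40$)
$\frac{179956 - 54789}{\sqrt{235789 + 215771}} + \frac{M{\left(-53,694 \right)}}{\left(-175 + X{\left(10,11 \right)}\right)^{2}} = \frac{179956 - 54789}{\sqrt{235789 + 215771}} + \frac{40}{\left(-175 + 3\right)^{2}} = \frac{125167}{\sqrt{451560}} + \frac{40}{\left(-172\right)^{2}} = \frac{125167}{2 \sqrt{112890}} + \frac{40}{29584} = 125167 \frac{\sqrt{112890}}{225780} + 40 \cdot \frac{1}{29584} = \frac{125167 \sqrt{112890}}{225780} + \frac{5}{3698} = \frac{5}{3698} + \frac{125167 \sqrt{112890}}{225780}$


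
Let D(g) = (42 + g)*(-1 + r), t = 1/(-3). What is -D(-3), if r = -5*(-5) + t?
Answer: -923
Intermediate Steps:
t = -1/3 (t = 1*(-1/3) = -1/3 ≈ -0.33333)
r = 74/3 (r = -5*(-5) - 1/3 = 25 - 1/3 = 74/3 ≈ 24.667)
D(g) = 994 + 71*g/3 (D(g) = (42 + g)*(-1 + 74/3) = (42 + g)*(71/3) = 994 + 71*g/3)
-D(-3) = -(994 + (71/3)*(-3)) = -(994 - 71) = -1*923 = -923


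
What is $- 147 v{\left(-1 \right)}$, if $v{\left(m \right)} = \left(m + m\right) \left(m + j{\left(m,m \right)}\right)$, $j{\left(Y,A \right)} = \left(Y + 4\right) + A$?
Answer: $294$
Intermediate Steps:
$j{\left(Y,A \right)} = 4 + A + Y$ ($j{\left(Y,A \right)} = \left(4 + Y\right) + A = 4 + A + Y$)
$v{\left(m \right)} = 2 m \left(4 + 3 m\right)$ ($v{\left(m \right)} = \left(m + m\right) \left(m + \left(4 + m + m\right)\right) = 2 m \left(m + \left(4 + 2 m\right)\right) = 2 m \left(4 + 3 m\right)$)
$- 147 v{\left(-1 \right)} = - 147 \cdot 2 \left(-1\right) \left(4 + 3 \left(-1\right)\right) = - 147 \cdot 2 \left(-1\right) \left(4 - 3\right) = - 147 \cdot 2 \left(-1\right) 1 = \left(-147\right) \left(-2\right) = 294$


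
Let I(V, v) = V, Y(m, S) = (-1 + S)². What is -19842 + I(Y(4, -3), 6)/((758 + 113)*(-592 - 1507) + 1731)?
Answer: -18120686666/913249 ≈ -19842.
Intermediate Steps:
-19842 + I(Y(4, -3), 6)/((758 + 113)*(-592 - 1507) + 1731) = -19842 + (-1 - 3)²/((758 + 113)*(-592 - 1507) + 1731) = -19842 + (-4)²/(871*(-2099) + 1731) = -19842 + 16/(-1828229 + 1731) = -19842 + 16/(-1826498) = -19842 - 1/1826498*16 = -19842 - 8/913249 = -18120686666/913249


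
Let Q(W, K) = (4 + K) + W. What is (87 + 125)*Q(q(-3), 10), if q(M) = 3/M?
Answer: 2756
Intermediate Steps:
Q(W, K) = 4 + K + W
(87 + 125)*Q(q(-3), 10) = (87 + 125)*(4 + 10 + 3/(-3)) = 212*(4 + 10 + 3*(-⅓)) = 212*(4 + 10 - 1) = 212*13 = 2756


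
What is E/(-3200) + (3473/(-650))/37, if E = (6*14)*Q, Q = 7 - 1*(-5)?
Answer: -8839/19240 ≈ -0.45941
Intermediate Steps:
Q = 12 (Q = 7 + 5 = 12)
E = 1008 (E = (6*14)*12 = 84*12 = 1008)
E/(-3200) + (3473/(-650))/37 = 1008/(-3200) + (3473/(-650))/37 = 1008*(-1/3200) + (3473*(-1/650))*(1/37) = -63/200 - 3473/650*1/37 = -63/200 - 3473/24050 = -8839/19240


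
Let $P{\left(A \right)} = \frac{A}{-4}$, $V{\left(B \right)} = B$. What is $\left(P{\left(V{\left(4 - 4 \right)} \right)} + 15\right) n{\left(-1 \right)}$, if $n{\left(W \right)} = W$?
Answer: $-15$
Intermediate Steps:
$P{\left(A \right)} = - \frac{A}{4}$ ($P{\left(A \right)} = A \left(- \frac{1}{4}\right) = - \frac{A}{4}$)
$\left(P{\left(V{\left(4 - 4 \right)} \right)} + 15\right) n{\left(-1 \right)} = \left(- \frac{4 - 4}{4} + 15\right) \left(-1\right) = \left(\left(- \frac{1}{4}\right) 0 + 15\right) \left(-1\right) = \left(0 + 15\right) \left(-1\right) = 15 \left(-1\right) = -15$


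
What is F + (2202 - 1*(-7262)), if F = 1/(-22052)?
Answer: 208700127/22052 ≈ 9464.0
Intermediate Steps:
F = -1/22052 ≈ -4.5347e-5
F + (2202 - 1*(-7262)) = -1/22052 + (2202 - 1*(-7262)) = -1/22052 + (2202 + 7262) = -1/22052 + 9464 = 208700127/22052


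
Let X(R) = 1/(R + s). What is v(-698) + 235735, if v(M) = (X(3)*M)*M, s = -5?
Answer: -7867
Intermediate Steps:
X(R) = 1/(-5 + R) (X(R) = 1/(R - 5) = 1/(-5 + R))
v(M) = -M**2/2 (v(M) = (M/(-5 + 3))*M = (M/(-2))*M = (-M/2)*M = -M**2/2)
v(-698) + 235735 = -1/2*(-698)**2 + 235735 = -1/2*487204 + 235735 = -243602 + 235735 = -7867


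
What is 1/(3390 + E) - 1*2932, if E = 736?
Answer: -12097431/4126 ≈ -2932.0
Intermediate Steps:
1/(3390 + E) - 1*2932 = 1/(3390 + 736) - 1*2932 = 1/4126 - 2932 = -12097431/4126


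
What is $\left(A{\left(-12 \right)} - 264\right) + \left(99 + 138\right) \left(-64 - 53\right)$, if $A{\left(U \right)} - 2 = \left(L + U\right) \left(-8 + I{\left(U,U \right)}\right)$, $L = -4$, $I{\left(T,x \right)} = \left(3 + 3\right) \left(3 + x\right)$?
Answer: $-26999$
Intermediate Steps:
$I{\left(T,x \right)} = 18 + 6 x$ ($I{\left(T,x \right)} = 6 \left(3 + x\right) = 18 + 6 x$)
$A{\left(U \right)} = 2 + \left(-4 + U\right) \left(10 + 6 U\right)$ ($A{\left(U \right)} = 2 + \left(-4 + U\right) \left(-8 + \left(18 + 6 U\right)\right) = 2 + \left(-4 + U\right) \left(10 + 6 U\right)$)
$\left(A{\left(-12 \right)} - 264\right) + \left(99 + 138\right) \left(-64 - 53\right) = \left(\left(-38 - -168 + 6 \left(-12\right)^{2}\right) - 264\right) + \left(99 + 138\right) \left(-64 - 53\right) = \left(\left(-38 + 168 + 6 \cdot 144\right) - 264\right) + 237 \left(-117\right) = \left(\left(-38 + 168 + 864\right) - 264\right) - 27729 = \left(994 - 264\right) - 27729 = 730 - 27729 = -26999$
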